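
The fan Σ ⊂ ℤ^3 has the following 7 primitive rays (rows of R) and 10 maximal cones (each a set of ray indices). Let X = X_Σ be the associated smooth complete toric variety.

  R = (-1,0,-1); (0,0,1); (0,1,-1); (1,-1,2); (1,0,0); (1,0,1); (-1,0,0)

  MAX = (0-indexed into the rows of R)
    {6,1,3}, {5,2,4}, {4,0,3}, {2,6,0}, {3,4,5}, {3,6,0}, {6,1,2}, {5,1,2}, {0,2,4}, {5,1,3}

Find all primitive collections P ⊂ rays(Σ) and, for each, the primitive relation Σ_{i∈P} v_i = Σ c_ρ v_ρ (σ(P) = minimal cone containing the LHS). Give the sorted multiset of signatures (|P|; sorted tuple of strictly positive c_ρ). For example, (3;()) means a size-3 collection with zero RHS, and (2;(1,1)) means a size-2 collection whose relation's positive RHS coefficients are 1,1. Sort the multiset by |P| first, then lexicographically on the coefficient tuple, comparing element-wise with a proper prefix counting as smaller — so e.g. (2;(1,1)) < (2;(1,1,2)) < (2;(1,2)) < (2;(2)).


The 6 primitive collections of Σ (r=7, n=3):

  {0,5}:  v_{0} + v_{5} = 0 ; sig = (2;())
  {4,6}:  v_{4} + v_{6} = 0 ; sig = (2;())
  {0,1}:  v_{0} + v_{1} = v_{6} ; sig = (2;(1))
  {1,4}:  v_{1} + v_{4} = v_{5} ; sig = (2;(1))
  {2,3}:  v_{2} + v_{3} = v_{5} ; sig = (2;(1))
  {5,6}:  v_{5} + v_{6} = v_{1} ; sig = (2;(1))

so the primitive-relation signature multiset is
{ (2;()) ×2,  (2;(1)) ×4 }


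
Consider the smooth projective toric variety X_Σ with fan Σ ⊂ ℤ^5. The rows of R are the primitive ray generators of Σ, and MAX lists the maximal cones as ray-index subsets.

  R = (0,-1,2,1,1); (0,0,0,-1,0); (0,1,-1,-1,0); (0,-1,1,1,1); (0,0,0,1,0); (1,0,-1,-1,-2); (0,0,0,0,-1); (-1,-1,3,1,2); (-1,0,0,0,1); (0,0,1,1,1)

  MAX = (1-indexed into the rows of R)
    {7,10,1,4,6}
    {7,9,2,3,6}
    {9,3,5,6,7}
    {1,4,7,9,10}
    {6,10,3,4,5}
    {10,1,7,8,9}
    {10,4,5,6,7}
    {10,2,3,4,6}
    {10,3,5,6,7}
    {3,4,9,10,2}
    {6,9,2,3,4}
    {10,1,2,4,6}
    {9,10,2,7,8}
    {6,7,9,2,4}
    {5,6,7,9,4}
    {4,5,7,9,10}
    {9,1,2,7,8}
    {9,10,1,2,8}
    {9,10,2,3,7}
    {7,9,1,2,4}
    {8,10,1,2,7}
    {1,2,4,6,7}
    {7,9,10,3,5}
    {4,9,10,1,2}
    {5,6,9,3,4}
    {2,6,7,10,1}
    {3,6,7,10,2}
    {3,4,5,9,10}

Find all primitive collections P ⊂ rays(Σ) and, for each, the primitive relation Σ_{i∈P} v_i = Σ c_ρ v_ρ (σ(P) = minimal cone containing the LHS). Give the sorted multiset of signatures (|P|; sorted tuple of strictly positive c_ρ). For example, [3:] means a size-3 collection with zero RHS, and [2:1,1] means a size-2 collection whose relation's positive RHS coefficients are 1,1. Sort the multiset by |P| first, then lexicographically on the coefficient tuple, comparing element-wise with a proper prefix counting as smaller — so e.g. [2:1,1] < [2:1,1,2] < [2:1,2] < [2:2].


|primitive collections| = 12. Relations:

  P={2,5}:  v_{2} + v_{5} = 0  →  sig = [2:]
  P={1,3}:  v_{1} + v_{3} = v_{2} + v_{10}  →  sig = [2:1,1]
  P={1,5}:  v_{1} + v_{5} = v_{4} + v_{7} + v_{10}  →  sig = [2:1,1,1]
  P={6,8}:  v_{6} + v_{8} = v_{1} + v_{2} + v_{7}  →  sig = [2:1,1,1]
  P={5,8}:  v_{5} + v_{8} = v_{1} + v_{7} + v_{9} + v_{10}  →  sig = [2:1,1,1,1]
  P={3,8}:  v_{3} + v_{8} = 2·v_{2} + v_{7} + v_{9} + 2·v_{10}  →  sig = [2:1,1,2,2]
  P={4,8}:  v_{4} + v_{8} = 2·v_{1} + v_{9}  →  sig = [2:1,2]
  P={3,4,7}:  v_{3} + v_{4} + v_{7} = 0  →  sig = [3:]
  P={6,9,10}:  v_{6} + v_{9} + v_{10} = 0  →  sig = [3:]
  P={1,6,9}:  v_{1} + v_{6} + v_{9} = v_{2} + v_{4} + v_{7}  →  sig = [3:1,1,1]
  P={2,4,7,10}:  v_{2} + v_{4} + v_{7} + v_{10} = v_{1}  →  sig = [4:1]
  P={1,2,7,9,10}:  v_{1} + v_{2} + v_{7} + v_{9} + v_{10} = v_{8}  →  sig = [5:1]

Signatures (|P|; sorted positive RHS coefficients), sorted:
[[2:], [2:1,1], [2:1,1,1], [2:1,1,1], [2:1,1,1,1], [2:1,1,2,2], [2:1,2], [3:], [3:], [3:1,1,1], [4:1], [5:1]]


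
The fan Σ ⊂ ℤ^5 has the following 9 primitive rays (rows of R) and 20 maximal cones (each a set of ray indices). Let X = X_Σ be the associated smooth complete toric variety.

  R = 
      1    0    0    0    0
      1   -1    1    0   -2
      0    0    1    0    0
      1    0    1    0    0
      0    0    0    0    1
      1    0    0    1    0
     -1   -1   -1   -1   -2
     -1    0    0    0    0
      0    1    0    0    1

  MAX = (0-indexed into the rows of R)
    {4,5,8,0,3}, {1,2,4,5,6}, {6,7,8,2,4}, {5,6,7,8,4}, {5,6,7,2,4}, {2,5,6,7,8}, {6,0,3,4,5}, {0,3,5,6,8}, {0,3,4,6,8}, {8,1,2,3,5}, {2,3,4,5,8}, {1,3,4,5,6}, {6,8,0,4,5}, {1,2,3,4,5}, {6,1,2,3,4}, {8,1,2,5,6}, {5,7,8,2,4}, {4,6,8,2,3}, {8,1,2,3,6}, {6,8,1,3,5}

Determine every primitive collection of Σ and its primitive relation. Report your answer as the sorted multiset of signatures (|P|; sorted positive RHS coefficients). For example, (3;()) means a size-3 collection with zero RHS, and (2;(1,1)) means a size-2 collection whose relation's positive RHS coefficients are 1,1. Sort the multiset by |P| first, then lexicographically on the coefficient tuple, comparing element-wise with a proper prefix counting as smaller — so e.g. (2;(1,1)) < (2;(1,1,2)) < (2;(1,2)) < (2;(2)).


9 collections generate NE(X_Σ); each relation:

  {0,7}:  v_{0} + v_{7} = 0 — sig = (2;())
  {0,2}:  v_{0} + v_{2} = v_{3} — sig = (2;(1))
  {3,7}:  v_{3} + v_{7} = v_{2} — sig = (2;(1))
  {0,1}:  v_{0} + v_{1} = 2·v_{3} + v_{5} + v_{6} — sig = (2;(1,1,2))
  {1,7}:  v_{1} + v_{7} = 2·v_{2} + v_{5} + v_{6} — sig = (2;(1,1,2))
  {1,4,8}:  v_{1} + v_{4} + v_{8} = v_{3} — sig = (3;(1))
  {2,3,5,6}:  v_{2} + v_{3} + v_{5} + v_{6} = v_{1} — sig = (4;(1))
  {2,4,5,6,8}:  v_{2} + v_{4} + v_{5} + v_{6} + v_{8} = 0 — sig = (5;())
  {3,4,5,6,8}:  v_{3} + v_{4} + v_{5} + v_{6} + v_{8} = v_{0} — sig = (5;(1))

Sorted signature multiset PRS(X):
    |P|=2: 5 collections, coeffs (), (1), (1), (1,1,2), (1,1,2)
    |P|=3: 1 collection, coeffs (1)
    |P|=4: 1 collection, coeffs (1)
    |P|=5: 2 collections, coeffs (), (1)


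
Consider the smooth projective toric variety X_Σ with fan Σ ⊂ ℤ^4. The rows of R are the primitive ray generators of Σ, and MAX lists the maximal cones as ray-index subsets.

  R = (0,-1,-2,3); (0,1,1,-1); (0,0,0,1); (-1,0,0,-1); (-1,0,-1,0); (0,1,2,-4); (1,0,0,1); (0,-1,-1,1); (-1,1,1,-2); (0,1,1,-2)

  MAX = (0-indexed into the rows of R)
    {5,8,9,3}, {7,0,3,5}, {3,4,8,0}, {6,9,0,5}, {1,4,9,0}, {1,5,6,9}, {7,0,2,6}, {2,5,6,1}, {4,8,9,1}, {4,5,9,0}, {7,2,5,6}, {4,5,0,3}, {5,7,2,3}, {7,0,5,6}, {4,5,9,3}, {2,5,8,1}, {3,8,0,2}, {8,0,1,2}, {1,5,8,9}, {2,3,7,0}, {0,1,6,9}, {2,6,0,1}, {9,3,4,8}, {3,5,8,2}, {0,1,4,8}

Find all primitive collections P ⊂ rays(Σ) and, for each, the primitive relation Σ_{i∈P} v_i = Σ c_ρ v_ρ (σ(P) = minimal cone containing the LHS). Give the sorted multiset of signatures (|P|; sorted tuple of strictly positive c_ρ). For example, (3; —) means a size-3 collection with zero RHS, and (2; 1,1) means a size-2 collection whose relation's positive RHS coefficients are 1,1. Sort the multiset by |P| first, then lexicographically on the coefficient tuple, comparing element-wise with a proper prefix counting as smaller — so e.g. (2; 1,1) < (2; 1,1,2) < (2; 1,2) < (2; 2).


17 collections generate NE(X_Σ); each relation:

  P={1,7}:  v_{1} + v_{7} = 0  →  sig = (2; —)
  P={3,6}:  v_{3} + v_{6} = 0  →  sig = (2; —)
  P={1,3}:  v_{1} + v_{3} = v_{8}  →  sig = (2; 1)
  P={2,9}:  v_{2} + v_{9} = v_{1}  →  sig = (2; 1)
  P={6,8}:  v_{6} + v_{8} = v_{1}  →  sig = (2; 1)
  P={7,8}:  v_{7} + v_{8} = v_{3}  →  sig = (2; 1)
  P={2,4}:  v_{2} + v_{4} = v_{0} + v_{8}  →  sig = (2; 1,1)
  P={4,6}:  v_{4} + v_{6} = v_{0} + v_{9}  →  sig = (2; 1,1)
  P={7,9}:  v_{7} + v_{9} = v_{0} + v_{5}  →  sig = (2; 1,1)
  P={4,7}:  v_{4} + v_{7} = 2·v_{0} + v_{3} + v_{5}  →  sig = (2; 1,1,2)
  P={0,2,5}:  v_{0} + v_{2} + v_{5} = 0  →  sig = (3; —)
  P={0,1,5}:  v_{0} + v_{1} + v_{5} = v_{9}  →  sig = (3; 1)
  P={0,3,9}:  v_{0} + v_{3} + v_{9} = v_{4}  →  sig = (3; 1)
  P={0,5,8}:  v_{0} + v_{5} + v_{8} = v_{3} + v_{9}  →  sig = (3; 1,1)
  P={0,8,9}:  v_{0} + v_{8} + v_{9} = v_{1} + v_{4}  →  sig = (3; 1,1)
  P={1,4,5}:  v_{1} + v_{4} + v_{5} = v_{3} + 2·v_{9}  →  sig = (3; 1,2)
  P={4,5,8}:  v_{4} + v_{5} + v_{8} = 2·v_{3} + 2·v_{9}  →  sig = (3; 2,2)

so the primitive-relation signature multiset is
[(2; —), (2; —), (2; 1), (2; 1), (2; 1), (2; 1), (2; 1,1), (2; 1,1), (2; 1,1), (2; 1,1,2), (3; —), (3; 1), (3; 1), (3; 1,1), (3; 1,1), (3; 1,2), (3; 2,2)]


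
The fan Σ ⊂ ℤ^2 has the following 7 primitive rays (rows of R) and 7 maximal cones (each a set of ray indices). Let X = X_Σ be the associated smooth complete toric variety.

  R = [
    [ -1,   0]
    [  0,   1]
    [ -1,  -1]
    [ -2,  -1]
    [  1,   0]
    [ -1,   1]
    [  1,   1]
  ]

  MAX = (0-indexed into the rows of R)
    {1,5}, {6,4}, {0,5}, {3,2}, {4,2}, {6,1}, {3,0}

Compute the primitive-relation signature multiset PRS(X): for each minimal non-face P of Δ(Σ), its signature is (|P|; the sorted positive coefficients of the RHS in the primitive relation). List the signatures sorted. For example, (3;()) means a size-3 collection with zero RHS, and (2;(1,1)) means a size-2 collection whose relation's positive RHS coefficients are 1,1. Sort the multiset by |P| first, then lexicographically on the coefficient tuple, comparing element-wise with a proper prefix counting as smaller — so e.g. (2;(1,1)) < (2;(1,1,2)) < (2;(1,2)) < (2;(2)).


Minimal non-faces — 14 found among 7 rays, 7 max cones:

  • {0,4}:  v_{0} + v_{4} = 0  ⟹  sig = (2;())
  • {2,6}:  v_{2} + v_{6} = 0  ⟹  sig = (2;())
  • {0,1}:  v_{0} + v_{1} = v_{5}  ⟹  sig = (2;(1))
  • {0,2}:  v_{0} + v_{2} = v_{3}  ⟹  sig = (2;(1))
  • {0,6}:  v_{0} + v_{6} = v_{1}  ⟹  sig = (2;(1))
  • {1,2}:  v_{1} + v_{2} = v_{0}  ⟹  sig = (2;(1))
  • {1,4}:  v_{1} + v_{4} = v_{6}  ⟹  sig = (2;(1))
  • {3,4}:  v_{3} + v_{4} = v_{2}  ⟹  sig = (2;(1))
  • {3,6}:  v_{3} + v_{6} = v_{0}  ⟹  sig = (2;(1))
  • {4,5}:  v_{4} + v_{5} = v_{1}  ⟹  sig = (2;(1))
  • {1,3}:  v_{1} + v_{3} = 2·v_{0}  ⟹  sig = (2;(2))
  • {2,5}:  v_{2} + v_{5} = 2·v_{0}  ⟹  sig = (2;(2))
  • {5,6}:  v_{5} + v_{6} = 2·v_{1}  ⟹  sig = (2;(2))
  • {3,5}:  v_{3} + v_{5} = 3·v_{0}  ⟹  sig = (2;(3))

Hence PRS(X_Σ) =
{ (2;()) ×2,  (2;(1)) ×8,  (2;(2)) ×3,  (2;(3)) }


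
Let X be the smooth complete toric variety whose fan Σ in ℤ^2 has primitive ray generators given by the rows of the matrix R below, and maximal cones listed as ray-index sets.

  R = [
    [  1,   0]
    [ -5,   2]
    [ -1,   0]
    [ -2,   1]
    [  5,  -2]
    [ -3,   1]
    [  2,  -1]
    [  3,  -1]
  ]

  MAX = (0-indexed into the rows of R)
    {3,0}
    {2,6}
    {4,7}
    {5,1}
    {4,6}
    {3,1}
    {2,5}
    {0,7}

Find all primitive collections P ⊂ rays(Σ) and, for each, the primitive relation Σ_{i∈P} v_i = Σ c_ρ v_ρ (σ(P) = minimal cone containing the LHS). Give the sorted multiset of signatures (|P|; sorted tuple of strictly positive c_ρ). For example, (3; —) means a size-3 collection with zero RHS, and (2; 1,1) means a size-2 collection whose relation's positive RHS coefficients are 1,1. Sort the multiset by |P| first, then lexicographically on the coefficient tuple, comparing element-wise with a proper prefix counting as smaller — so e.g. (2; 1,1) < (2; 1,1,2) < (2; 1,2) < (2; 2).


Primitive collections (20):

  P = {0,2}:  v_{0} + v_{2} = 0  ⟹  sig = (2; —)
  P = {1,4}:  v_{1} + v_{4} = 0  ⟹  sig = (2; —)
  P = {3,6}:  v_{3} + v_{6} = 0  ⟹  sig = (2; —)
  P = {5,7}:  v_{5} + v_{7} = 0  ⟹  sig = (2; —)
  P = {0,5}:  v_{0} + v_{5} = v_{3}  ⟹  sig = (2; 1)
  P = {0,6}:  v_{0} + v_{6} = v_{7}  ⟹  sig = (2; 1)
  P = {1,6}:  v_{1} + v_{6} = v_{5}  ⟹  sig = (2; 1)
  P = {1,7}:  v_{1} + v_{7} = v_{3}  ⟹  sig = (2; 1)
  P = {2,3}:  v_{2} + v_{3} = v_{5}  ⟹  sig = (2; 1)
  P = {2,7}:  v_{2} + v_{7} = v_{6}  ⟹  sig = (2; 1)
  P = {3,4}:  v_{3} + v_{4} = v_{7}  ⟹  sig = (2; 1)
  P = {3,5}:  v_{3} + v_{5} = v_{1}  ⟹  sig = (2; 1)
  P = {3,7}:  v_{3} + v_{7} = v_{0}  ⟹  sig = (2; 1)
  P = {4,5}:  v_{4} + v_{5} = v_{6}  ⟹  sig = (2; 1)
  P = {5,6}:  v_{5} + v_{6} = v_{2}  ⟹  sig = (2; 1)
  P = {6,7}:  v_{6} + v_{7} = v_{4}  ⟹  sig = (2; 1)
  P = {0,1}:  v_{0} + v_{1} = 2·v_{3}  ⟹  sig = (2; 2)
  P = {0,4}:  v_{0} + v_{4} = 2·v_{7}  ⟹  sig = (2; 2)
  P = {1,2}:  v_{1} + v_{2} = 2·v_{5}  ⟹  sig = (2; 2)
  P = {2,4}:  v_{2} + v_{4} = 2·v_{6}  ⟹  sig = (2; 2)

Sorted signature multiset PRS(X):
    (2; —)
    (2; —)
    (2; —)
    (2; —)
    (2; 1)
    (2; 1)
    (2; 1)
    (2; 1)
    (2; 1)
    (2; 1)
    (2; 1)
    (2; 1)
    (2; 1)
    (2; 1)
    (2; 1)
    (2; 1)
    (2; 2)
    (2; 2)
    (2; 2)
    (2; 2)


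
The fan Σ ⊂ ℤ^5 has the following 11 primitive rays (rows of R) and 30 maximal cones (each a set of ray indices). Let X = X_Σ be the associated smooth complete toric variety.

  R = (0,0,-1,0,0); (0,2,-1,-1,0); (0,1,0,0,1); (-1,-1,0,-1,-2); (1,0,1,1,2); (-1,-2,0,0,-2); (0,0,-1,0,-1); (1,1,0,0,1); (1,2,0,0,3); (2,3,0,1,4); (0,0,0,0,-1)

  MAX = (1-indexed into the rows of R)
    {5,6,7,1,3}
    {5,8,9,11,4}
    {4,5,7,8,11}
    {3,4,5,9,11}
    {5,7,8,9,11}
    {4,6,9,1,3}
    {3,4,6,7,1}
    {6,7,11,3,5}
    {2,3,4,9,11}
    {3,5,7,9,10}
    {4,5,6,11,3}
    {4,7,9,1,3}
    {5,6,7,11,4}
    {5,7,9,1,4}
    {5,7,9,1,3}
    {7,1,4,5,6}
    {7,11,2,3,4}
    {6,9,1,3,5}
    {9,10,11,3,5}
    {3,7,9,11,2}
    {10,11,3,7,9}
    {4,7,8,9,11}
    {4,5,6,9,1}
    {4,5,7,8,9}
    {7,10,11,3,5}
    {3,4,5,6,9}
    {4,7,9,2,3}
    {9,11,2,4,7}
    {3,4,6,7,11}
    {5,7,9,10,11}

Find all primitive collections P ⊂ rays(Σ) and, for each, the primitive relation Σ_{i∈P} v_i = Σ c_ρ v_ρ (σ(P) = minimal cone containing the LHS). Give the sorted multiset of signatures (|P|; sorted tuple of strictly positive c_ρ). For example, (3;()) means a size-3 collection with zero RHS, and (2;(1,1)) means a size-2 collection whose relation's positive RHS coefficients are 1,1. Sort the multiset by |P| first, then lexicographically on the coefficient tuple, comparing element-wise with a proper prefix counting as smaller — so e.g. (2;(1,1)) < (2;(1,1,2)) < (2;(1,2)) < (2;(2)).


Σ has 20 primitive collections:

  P={1,11}:  v_{1} + v_{11} = v_{7} ; sig = (2;(1))
  P={2,5}:  v_{2} + v_{5} = v_{9} + v_{11} ; sig = (2;(1,1))
  P={3,8}:  v_{3} + v_{8} = v_{9} + v_{11} ; sig = (2;(1,1))
  P={4,10}:  v_{4} + v_{10} = v_{9} + v_{11} ; sig = (2;(1,1))
  P={2,6}:  v_{2} + v_{6} = v_{3} + v_{4} + v_{7} ; sig = (2;(1,1,1))
  P={6,8}:  v_{6} + v_{8} = v_{4} + v_{5} + v_{7} ; sig = (2;(1,1,1))
  P={6,10}:  v_{6} + v_{10} = v_{3} + v_{5} + v_{7} ; sig = (2;(1,1,1))
  P={1,2}:  v_{1} + v_{2} = v_{3} + v_{4} + 2·v_{7} + v_{9} ; sig = (2;(1,1,1,2))
  P={1,8}:  v_{1} + v_{8} = v_{4} + v_{5} + 2·v_{7} + v_{9} ; sig = (2;(1,1,1,2))
  P={1,10}:  v_{1} + v_{10} = v_{3} + v_{5} + 2·v_{7} + v_{9} ; sig = (2;(1,1,1,2))
  P={2,8}:  v_{2} + v_{8} = v_{4} + v_{7} + 2·v_{9} + 2·v_{11} ; sig = (2;(1,1,2,2))
  P={2,10}:  v_{2} + v_{10} = v_{3} + v_{7} + 2·v_{9} + 2·v_{11} ; sig = (2;(1,1,2,2))
  P={8,10}:  v_{8} + v_{10} = v_{5} + v_{7} + 2·v_{9} + 2·v_{11} ; sig = (2;(1,1,2,2))
  P={6,9,11}:  v_{6} + v_{9} + v_{11} = 0 ; sig = (3;())
  P={6,7,9}:  v_{6} + v_{7} + v_{9} = v_{1} ; sig = (3;(1))
  P={3,4,5,7}:  v_{3} + v_{4} + v_{5} + v_{7} = 0 ; sig = (4;())
  P={1,3,4,5}:  v_{1} + v_{3} + v_{4} + v_{5} = v_{6} + v_{9} ; sig = (4;(1,1))
  P={3,4,7,9,11}:  v_{3} + v_{4} + v_{7} + v_{9} + v_{11} = v_{2} ; sig = (5;(1))
  P={3,5,7,9,11}:  v_{3} + v_{5} + v_{7} + v_{9} + v_{11} = v_{10} ; sig = (5;(1))
  P={4,5,7,9,11}:  v_{4} + v_{5} + v_{7} + v_{9} + v_{11} = v_{8} ; sig = (5;(1))

Hence PRS(X_Σ) =
[(2;(1)), (2;(1,1)), (2;(1,1)), (2;(1,1)), (2;(1,1,1)), (2;(1,1,1)), (2;(1,1,1)), (2;(1,1,1,2)), (2;(1,1,1,2)), (2;(1,1,1,2)), (2;(1,1,2,2)), (2;(1,1,2,2)), (2;(1,1,2,2)), (3;()), (3;(1)), (4;()), (4;(1,1)), (5;(1)), (5;(1)), (5;(1))]


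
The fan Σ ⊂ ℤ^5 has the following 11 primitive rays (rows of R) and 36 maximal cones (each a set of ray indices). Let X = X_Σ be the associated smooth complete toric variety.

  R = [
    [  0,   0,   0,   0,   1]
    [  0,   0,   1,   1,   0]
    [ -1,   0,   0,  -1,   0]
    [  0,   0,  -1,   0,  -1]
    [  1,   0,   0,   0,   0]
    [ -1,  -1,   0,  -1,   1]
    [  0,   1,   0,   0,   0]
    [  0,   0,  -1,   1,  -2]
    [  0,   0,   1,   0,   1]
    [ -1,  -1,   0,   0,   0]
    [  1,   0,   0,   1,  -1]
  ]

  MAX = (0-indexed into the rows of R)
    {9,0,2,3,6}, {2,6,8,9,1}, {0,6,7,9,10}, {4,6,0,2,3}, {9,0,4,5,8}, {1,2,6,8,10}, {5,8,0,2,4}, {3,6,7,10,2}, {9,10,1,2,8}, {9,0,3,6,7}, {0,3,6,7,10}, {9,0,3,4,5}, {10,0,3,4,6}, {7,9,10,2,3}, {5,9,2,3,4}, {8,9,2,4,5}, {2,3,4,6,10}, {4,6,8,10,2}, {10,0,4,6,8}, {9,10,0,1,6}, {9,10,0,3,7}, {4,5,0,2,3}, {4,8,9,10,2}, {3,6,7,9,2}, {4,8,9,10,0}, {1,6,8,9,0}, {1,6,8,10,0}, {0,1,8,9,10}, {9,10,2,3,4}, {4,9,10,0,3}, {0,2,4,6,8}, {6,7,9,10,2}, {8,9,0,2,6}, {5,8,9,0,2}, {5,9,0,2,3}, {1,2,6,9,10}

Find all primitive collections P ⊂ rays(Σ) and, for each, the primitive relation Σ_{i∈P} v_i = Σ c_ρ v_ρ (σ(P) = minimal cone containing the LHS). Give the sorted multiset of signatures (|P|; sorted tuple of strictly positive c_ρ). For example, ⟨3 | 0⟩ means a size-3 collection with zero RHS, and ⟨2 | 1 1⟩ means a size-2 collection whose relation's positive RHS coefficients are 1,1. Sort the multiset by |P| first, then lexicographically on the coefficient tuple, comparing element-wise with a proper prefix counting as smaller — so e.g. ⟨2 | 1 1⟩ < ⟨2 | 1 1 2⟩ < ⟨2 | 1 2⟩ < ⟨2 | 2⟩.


17 minimal non-faces of Δ(Σ) (on 11 rays):

  P={3,8}:  v_{3} + v_{8} = 0 — sig = ⟨2 | 0⟩
  P={1,4}:  v_{1} + v_{4} = v_{8} + v_{10} — sig = ⟨2 | 1 1⟩
  P={1,5}:  v_{1} + v_{5} = v_{8} + v_{9} — sig = ⟨2 | 1 1⟩
  P={4,7}:  v_{4} + v_{7} = v_{3} + v_{10} — sig = ⟨2 | 1 1⟩
  P={5,6}:  v_{5} + v_{6} = v_{0} + v_{2} — sig = ⟨2 | 1 1⟩
  P={5,7}:  v_{5} + v_{7} = v_{3} + v_{9} — sig = ⟨2 | 1 1⟩
  P={5,10}:  v_{5} + v_{10} = v_{4} + v_{9} — sig = ⟨2 | 1 1⟩
  P={1,3}:  v_{1} + v_{3} = v_{6} + v_{9} + v_{10} — sig = ⟨2 | 1 1 1⟩
  P={7,8}:  v_{7} + v_{8} = v_{6} + v_{9} + v_{10} — sig = ⟨2 | 1 1 1⟩
  P={1,7}:  v_{1} + v_{7} = 2·v_{6} + 2·v_{9} + 2·v_{10} — sig = ⟨2 | 2 2 2⟩
  P={0,2,10}:  v_{0} + v_{2} + v_{10} = 0 — sig = ⟨3 | 0⟩
  P={4,6,9}:  v_{4} + v_{6} + v_{9} = 0 — sig = ⟨3 | 0⟩
  P={0,1,2}:  v_{0} + v_{1} + v_{2} = v_{6} + v_{8} + v_{9} — sig = ⟨3 | 1 1 1⟩
  P={0,2,7}:  v_{0} + v_{2} + v_{7} = v_{3} + v_{6} + v_{9} — sig = ⟨3 | 1 1 1⟩
  P={0,2,4,9}:  v_{0} + v_{2} + v_{4} + v_{9} = v_{5} — sig = ⟨4 | 1⟩
  P={3,6,9,10}:  v_{3} + v_{6} + v_{9} + v_{10} = v_{7} — sig = ⟨4 | 1⟩
  P={6,8,9,10}:  v_{6} + v_{8} + v_{9} + v_{10} = v_{1} — sig = ⟨4 | 1⟩

Sorted signature multiset PRS(X):
[⟨2 | 0⟩, ⟨2 | 1 1⟩, ⟨2 | 1 1⟩, ⟨2 | 1 1⟩, ⟨2 | 1 1⟩, ⟨2 | 1 1⟩, ⟨2 | 1 1⟩, ⟨2 | 1 1 1⟩, ⟨2 | 1 1 1⟩, ⟨2 | 2 2 2⟩, ⟨3 | 0⟩, ⟨3 | 0⟩, ⟨3 | 1 1 1⟩, ⟨3 | 1 1 1⟩, ⟨4 | 1⟩, ⟨4 | 1⟩, ⟨4 | 1⟩]


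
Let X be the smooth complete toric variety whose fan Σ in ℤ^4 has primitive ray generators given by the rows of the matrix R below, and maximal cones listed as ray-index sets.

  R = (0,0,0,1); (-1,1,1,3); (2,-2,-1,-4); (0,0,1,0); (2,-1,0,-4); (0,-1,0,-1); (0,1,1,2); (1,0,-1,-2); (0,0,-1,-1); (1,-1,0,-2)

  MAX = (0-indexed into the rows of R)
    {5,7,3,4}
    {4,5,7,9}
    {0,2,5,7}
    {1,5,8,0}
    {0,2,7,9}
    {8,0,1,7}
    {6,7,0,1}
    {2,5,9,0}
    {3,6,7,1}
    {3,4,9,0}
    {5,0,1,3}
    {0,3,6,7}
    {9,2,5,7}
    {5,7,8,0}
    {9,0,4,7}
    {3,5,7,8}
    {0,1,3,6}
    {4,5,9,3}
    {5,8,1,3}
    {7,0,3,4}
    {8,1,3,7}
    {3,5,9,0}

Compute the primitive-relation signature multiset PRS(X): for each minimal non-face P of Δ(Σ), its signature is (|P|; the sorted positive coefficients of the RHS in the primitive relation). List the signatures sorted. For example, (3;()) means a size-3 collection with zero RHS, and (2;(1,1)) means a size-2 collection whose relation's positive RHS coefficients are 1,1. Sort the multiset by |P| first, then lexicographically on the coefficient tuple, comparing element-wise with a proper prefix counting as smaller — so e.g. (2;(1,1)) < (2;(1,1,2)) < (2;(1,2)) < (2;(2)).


Minimal non-faces — 20 found among 10 rays, 22 max cones:

  P = {1,2}:  v_{1} + v_{2} = v_{0} + v_{9} — sig = (2;(1,1))
  P = {1,9}:  v_{1} + v_{9} = v_{0} + v_{3} — sig = (2;(1,1))
  P = {5,6}:  v_{5} + v_{6} = v_{0} + v_{3} — sig = (2;(1,1))
  P = {6,8}:  v_{6} + v_{8} = v_{1} + v_{7} — sig = (2;(1,1))
  P = {8,9}:  v_{8} + v_{9} = v_{5} + v_{7} — sig = (2;(1,1))
  P = {1,4}:  v_{1} + v_{4} = v_{0} + 2·v_{3} + v_{7} — sig = (2;(1,1,2))
  P = {4,8}:  v_{4} + v_{8} = v_{3} + v_{5} + 2·v_{7} — sig = (2;(1,1,2))
  P = {2,6}:  v_{2} + v_{6} = 2·v_{0} + v_{4} — sig = (2;(1,2))
  P = {2,8}:  v_{2} + v_{8} = v_{0} + 2·v_{5} + 2·v_{7} — sig = (2;(1,2,2))
  P = {6,9}:  v_{6} + v_{9} = 2·v_{0} + 2·v_{3} + v_{7} — sig = (2;(1,2,2))
  P = {2,4}:  v_{2} + v_{4} = v_{7} + 3·v_{9} — sig = (2;(1,3))
  P = {2,3}:  v_{2} + v_{3} = 2·v_{9} — sig = (2;(2))
  P = {4,6}:  v_{4} + v_{6} = 2·v_{0} + 3·v_{3} + 2·v_{7} — sig = (2;(2,2,3))
  P = {0,3,8}:  v_{0} + v_{3} + v_{8} = 0 — sig = (3;())
  P = {1,5,7}:  v_{1} + v_{5} + v_{7} = 0 — sig = (3;())
  P = {3,7,9}:  v_{3} + v_{7} + v_{9} = v_{4} — sig = (3;(1))
  P = {0,4,5}:  v_{0} + v_{4} + v_{5} = 2·v_{9} — sig = (3;(2))
  P = {0,1,3,7}:  v_{0} + v_{1} + v_{3} + v_{7} = v_{6} — sig = (4;(1))
  P = {0,3,5,7}:  v_{0} + v_{3} + v_{5} + v_{7} = v_{9} — sig = (4;(1))
  P = {0,5,7,9}:  v_{0} + v_{5} + v_{7} + v_{9} = v_{2} — sig = (4;(1))

Signatures (|P|; sorted positive RHS coefficients), sorted:
{ (2;(1,1)) ×5,  (2;(1,1,2)) ×2,  (2;(1,2)),  (2;(1,2,2)) ×2,  (2;(1,3)),  (2;(2)),  (2;(2,2,3)),  (3;()) ×2,  (3;(1)),  (3;(2)),  (4;(1)) ×3 }


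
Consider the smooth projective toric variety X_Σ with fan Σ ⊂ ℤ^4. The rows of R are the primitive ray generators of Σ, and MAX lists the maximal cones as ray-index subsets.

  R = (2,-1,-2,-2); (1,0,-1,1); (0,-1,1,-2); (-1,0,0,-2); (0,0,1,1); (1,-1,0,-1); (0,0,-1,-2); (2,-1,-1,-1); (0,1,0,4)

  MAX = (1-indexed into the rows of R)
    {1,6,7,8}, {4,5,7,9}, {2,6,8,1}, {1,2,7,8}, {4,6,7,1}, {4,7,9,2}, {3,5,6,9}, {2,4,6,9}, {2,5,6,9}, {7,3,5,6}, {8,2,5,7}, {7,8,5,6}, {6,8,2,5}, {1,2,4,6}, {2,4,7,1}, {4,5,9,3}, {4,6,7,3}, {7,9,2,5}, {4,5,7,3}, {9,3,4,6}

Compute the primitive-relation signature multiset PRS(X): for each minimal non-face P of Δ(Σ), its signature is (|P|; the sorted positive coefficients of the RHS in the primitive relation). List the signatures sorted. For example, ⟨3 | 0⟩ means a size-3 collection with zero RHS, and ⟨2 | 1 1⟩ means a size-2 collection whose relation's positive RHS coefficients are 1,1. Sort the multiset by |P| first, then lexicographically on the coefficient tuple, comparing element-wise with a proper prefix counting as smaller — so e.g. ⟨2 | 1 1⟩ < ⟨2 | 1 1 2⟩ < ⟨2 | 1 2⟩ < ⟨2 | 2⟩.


Minimal non-faces — 12 found among 9 rays, 20 max cones:

  {1,5}:  v_{1} + v_{5} = v_{8}  ⇒ sig = ⟨2 | 1⟩
  {2,3}:  v_{2} + v_{3} = v_{6}  ⇒ sig = ⟨2 | 1⟩
  {4,8}:  v_{4} + v_{8} = v_{6} + v_{7}  ⇒ sig = ⟨2 | 1 1⟩
  {3,8}:  v_{3} + v_{8} = v_{5} + 2·v_{6} + v_{7}  ⇒ sig = ⟨2 | 1 1 2⟩
  {1,3}:  v_{1} + v_{3} = 2·v_{6} + v_{7}  ⇒ sig = ⟨2 | 1 2⟩
  {8,9}:  v_{8} + v_{9} = 2·v_{2} + v_{5}  ⇒ sig = ⟨2 | 1 2⟩
  {1,9}:  v_{1} + v_{9} = 2·v_{2}  ⇒ sig = ⟨2 | 2⟩
  {2,4,5}:  v_{2} + v_{4} + v_{5} = 0  ⇒ sig = ⟨3 | 0⟩
  {3,7,9}:  v_{3} + v_{7} + v_{9} = 0  ⇒ sig = ⟨3 | 0⟩
  {2,6,7}:  v_{2} + v_{6} + v_{7} = v_{1}  ⇒ sig = ⟨3 | 1⟩
  {4,5,6}:  v_{4} + v_{5} + v_{6} = v_{3}  ⇒ sig = ⟨3 | 1⟩
  {6,7,9}:  v_{6} + v_{7} + v_{9} = v_{2}  ⇒ sig = ⟨3 | 1⟩

so the primitive-relation signature multiset is
    |P|=2: 7 collections, coeffs (1), (1), (1,1), (1,1,2), (1,2), (1,2), (2)
    |P|=3: 5 collections, coeffs (), (), (1), (1), (1)


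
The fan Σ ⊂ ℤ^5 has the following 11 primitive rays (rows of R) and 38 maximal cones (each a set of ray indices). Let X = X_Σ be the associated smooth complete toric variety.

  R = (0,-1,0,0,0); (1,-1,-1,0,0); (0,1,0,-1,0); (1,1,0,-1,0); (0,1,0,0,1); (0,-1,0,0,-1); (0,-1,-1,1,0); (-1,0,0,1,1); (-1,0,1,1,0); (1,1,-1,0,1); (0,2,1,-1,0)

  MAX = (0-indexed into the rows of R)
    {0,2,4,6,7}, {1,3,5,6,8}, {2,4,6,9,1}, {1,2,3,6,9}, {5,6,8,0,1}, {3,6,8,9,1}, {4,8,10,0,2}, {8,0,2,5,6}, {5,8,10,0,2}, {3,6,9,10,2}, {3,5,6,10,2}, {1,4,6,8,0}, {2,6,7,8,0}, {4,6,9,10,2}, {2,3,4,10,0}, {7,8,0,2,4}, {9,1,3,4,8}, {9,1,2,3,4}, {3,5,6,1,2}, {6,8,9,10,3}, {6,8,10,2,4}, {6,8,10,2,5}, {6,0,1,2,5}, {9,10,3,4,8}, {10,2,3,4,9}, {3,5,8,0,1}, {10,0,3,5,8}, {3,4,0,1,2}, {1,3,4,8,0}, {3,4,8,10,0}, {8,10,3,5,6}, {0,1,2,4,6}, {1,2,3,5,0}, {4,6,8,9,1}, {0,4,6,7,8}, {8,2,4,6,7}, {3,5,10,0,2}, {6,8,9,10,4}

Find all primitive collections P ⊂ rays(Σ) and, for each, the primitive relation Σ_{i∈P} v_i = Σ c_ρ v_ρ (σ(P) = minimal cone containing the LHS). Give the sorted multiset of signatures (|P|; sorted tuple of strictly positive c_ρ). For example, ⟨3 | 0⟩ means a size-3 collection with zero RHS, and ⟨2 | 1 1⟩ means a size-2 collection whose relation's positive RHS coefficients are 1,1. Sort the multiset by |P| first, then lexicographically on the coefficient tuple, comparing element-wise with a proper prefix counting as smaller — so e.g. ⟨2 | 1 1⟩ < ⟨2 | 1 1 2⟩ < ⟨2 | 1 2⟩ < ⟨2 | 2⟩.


Primitive collections (16):

  {4,5}:  v_{4} + v_{5} = 0 — sig = ⟨2 | 0⟩
  {1,10}:  v_{1} + v_{10} = v_{3} — sig = ⟨2 | 1⟩
  {3,7}:  v_{3} + v_{7} = v_{4} — sig = ⟨2 | 1⟩
  {0,9}:  v_{0} + v_{9} = v_{1} + v_{4} — sig = ⟨2 | 1 1⟩
  {5,9}:  v_{5} + v_{9} = v_{3} + v_{6} — sig = ⟨2 | 1 1⟩
  {1,7}:  v_{1} + v_{7} = v_{0} + v_{4} + v_{6} — sig = ⟨2 | 1 1 1⟩
  {7,10}:  v_{7} + v_{10} = v_{2} + v_{4} + v_{8} — sig = ⟨2 | 1 1 1⟩
  {5,7}:  v_{5} + v_{7} = v_{0} + v_{2} + v_{6} + v_{8} — sig = ⟨2 | 1 1 1 1⟩
  {7,9}:  v_{7} + v_{9} = 2·v_{4} + v_{6} — sig = ⟨2 | 1 2⟩
  {0,6,10}:  v_{0} + v_{6} + v_{10} = 0 — sig = ⟨3 | 0⟩
  {1,2,8}:  v_{1} + v_{2} + v_{8} = 0 — sig = ⟨3 | 0⟩
  {0,3,6}:  v_{0} + v_{3} + v_{6} = v_{1} — sig = ⟨3 | 1⟩
  {2,3,8}:  v_{2} + v_{3} + v_{8} = v_{10} — sig = ⟨3 | 1⟩
  {3,4,6}:  v_{3} + v_{4} + v_{6} = v_{9} — sig = ⟨3 | 1⟩
  {2,8,9}:  v_{2} + v_{8} + v_{9} = v_{4} + v_{6} + v_{10} — sig = ⟨3 | 1 1 1⟩
  {0,2,4,6,8}:  v_{0} + v_{2} + v_{4} + v_{6} + v_{8} = v_{7} — sig = ⟨5 | 1⟩

Signatures (|P|; sorted positive RHS coefficients), sorted:
    |P|=2: 9 collections, coeffs (), (1), (1), (1,1), (1,1), (1,1,1), (1,1,1), (1,1,1,1), (1,2)
    |P|=3: 6 collections, coeffs (), (), (1), (1), (1), (1,1,1)
    |P|=5: 1 collection, coeffs (1)


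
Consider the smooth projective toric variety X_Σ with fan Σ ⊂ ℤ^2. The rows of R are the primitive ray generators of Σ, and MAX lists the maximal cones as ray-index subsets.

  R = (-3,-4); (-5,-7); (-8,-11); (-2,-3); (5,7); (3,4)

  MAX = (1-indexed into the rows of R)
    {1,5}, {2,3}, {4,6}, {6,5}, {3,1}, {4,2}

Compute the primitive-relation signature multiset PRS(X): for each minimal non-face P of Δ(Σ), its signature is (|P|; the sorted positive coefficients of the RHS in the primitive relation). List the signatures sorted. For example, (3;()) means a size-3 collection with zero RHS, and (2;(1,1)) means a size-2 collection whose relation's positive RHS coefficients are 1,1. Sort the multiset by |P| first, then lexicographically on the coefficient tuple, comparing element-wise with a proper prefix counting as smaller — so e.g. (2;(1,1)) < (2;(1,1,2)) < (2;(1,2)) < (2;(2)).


Primitive collections (9):

  P={1,6}:  v_{1} + v_{6} = 0 — sig = (2;())
  P={2,5}:  v_{2} + v_{5} = 0 — sig = (2;())
  P={1,2}:  v_{1} + v_{2} = v_{3} — sig = (2;(1))
  P={1,4}:  v_{1} + v_{4} = v_{2} — sig = (2;(1))
  P={2,6}:  v_{2} + v_{6} = v_{4} — sig = (2;(1))
  P={3,5}:  v_{3} + v_{5} = v_{1} — sig = (2;(1))
  P={3,6}:  v_{3} + v_{6} = v_{2} — sig = (2;(1))
  P={4,5}:  v_{4} + v_{5} = v_{6} — sig = (2;(1))
  P={3,4}:  v_{3} + v_{4} = 2·v_{2} — sig = (2;(2))

Signatures (|P|; sorted positive RHS coefficients), sorted:
    (2;())
    (2;())
    (2;(1))
    (2;(1))
    (2;(1))
    (2;(1))
    (2;(1))
    (2;(1))
    (2;(2))


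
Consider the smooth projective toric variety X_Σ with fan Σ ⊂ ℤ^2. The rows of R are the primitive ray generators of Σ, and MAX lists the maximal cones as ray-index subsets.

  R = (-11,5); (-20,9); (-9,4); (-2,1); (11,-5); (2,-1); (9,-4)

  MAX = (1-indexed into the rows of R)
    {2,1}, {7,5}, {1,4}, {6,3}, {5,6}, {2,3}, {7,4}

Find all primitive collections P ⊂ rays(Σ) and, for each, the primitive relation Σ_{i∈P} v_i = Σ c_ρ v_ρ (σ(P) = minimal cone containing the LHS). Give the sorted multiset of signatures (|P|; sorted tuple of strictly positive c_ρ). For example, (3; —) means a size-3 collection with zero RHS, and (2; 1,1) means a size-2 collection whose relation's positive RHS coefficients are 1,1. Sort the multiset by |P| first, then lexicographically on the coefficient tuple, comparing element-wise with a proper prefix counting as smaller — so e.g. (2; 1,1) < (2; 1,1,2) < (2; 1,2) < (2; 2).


Minimal non-faces — 14 found among 7 rays, 7 max cones:

  P = {1,5}:  v_{1} + v_{5} = 0  so sig = (2; —)
  P = {3,7}:  v_{3} + v_{7} = 0  so sig = (2; —)
  P = {4,6}:  v_{4} + v_{6} = 0  so sig = (2; —)
  P = {1,3}:  v_{1} + v_{3} = v_{2}  so sig = (2; 1)
  P = {1,6}:  v_{1} + v_{6} = v_{3}  so sig = (2; 1)
  P = {1,7}:  v_{1} + v_{7} = v_{4}  so sig = (2; 1)
  P = {2,5}:  v_{2} + v_{5} = v_{3}  so sig = (2; 1)
  P = {2,7}:  v_{2} + v_{7} = v_{1}  so sig = (2; 1)
  P = {3,4}:  v_{3} + v_{4} = v_{1}  so sig = (2; 1)
  P = {3,5}:  v_{3} + v_{5} = v_{6}  so sig = (2; 1)
  P = {4,5}:  v_{4} + v_{5} = v_{7}  so sig = (2; 1)
  P = {6,7}:  v_{6} + v_{7} = v_{5}  so sig = (2; 1)
  P = {2,4}:  v_{2} + v_{4} = 2·v_{1}  so sig = (2; 2)
  P = {2,6}:  v_{2} + v_{6} = 2·v_{3}  so sig = (2; 2)

Hence PRS(X_Σ) =
[(2; —), (2; —), (2; —), (2; 1), (2; 1), (2; 1), (2; 1), (2; 1), (2; 1), (2; 1), (2; 1), (2; 1), (2; 2), (2; 2)]


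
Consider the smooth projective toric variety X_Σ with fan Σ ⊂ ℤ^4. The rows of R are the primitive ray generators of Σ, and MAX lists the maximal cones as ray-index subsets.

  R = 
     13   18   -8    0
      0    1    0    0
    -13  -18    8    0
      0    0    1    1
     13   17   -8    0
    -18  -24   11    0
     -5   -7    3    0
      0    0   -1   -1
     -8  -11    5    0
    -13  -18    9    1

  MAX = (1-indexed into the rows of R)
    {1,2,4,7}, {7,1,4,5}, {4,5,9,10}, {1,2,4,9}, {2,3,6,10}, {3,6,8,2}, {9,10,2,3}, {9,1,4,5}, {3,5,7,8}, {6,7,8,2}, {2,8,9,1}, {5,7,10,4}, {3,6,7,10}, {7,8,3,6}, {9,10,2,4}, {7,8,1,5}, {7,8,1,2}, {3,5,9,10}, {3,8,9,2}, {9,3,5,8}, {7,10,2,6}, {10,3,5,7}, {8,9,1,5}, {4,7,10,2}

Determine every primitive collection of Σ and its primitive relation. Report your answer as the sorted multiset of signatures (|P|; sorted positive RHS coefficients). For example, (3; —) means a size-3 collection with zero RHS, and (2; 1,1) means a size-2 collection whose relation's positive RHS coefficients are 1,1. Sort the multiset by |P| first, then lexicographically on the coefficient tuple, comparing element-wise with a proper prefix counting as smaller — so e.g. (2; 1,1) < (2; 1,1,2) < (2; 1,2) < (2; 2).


The 12 primitive collections of Σ (r=10, n=4):

  P = {1,3}:  v_{1} + v_{3} = 0  →  sig = (2; —)
  P = {4,8}:  v_{4} + v_{8} = 0  →  sig = (2; —)
  P = {1,10}:  v_{1} + v_{10} = v_{4}  →  sig = (2; 1)
  P = {2,5}:  v_{2} + v_{5} = v_{1}  →  sig = (2; 1)
  P = {3,4}:  v_{3} + v_{4} = v_{10}  →  sig = (2; 1)
  P = {5,6}:  v_{5} + v_{6} = v_{7}  →  sig = (2; 1)
  P = {7,9}:  v_{7} + v_{9} = v_{3}  →  sig = (2; 1)
  P = {8,10}:  v_{8} + v_{10} = v_{3}  →  sig = (2; 1)
  P = {1,6}:  v_{1} + v_{6} = v_{2} + v_{7}  →  sig = (2; 1,1)
  P = {4,6}:  v_{4} + v_{6} = v_{2} + v_{7} + v_{10}  →  sig = (2; 1,1,1)
  P = {6,9}:  v_{6} + v_{9} = v_{2} + 2·v_{3}  →  sig = (2; 1,2)
  P = {2,3,7}:  v_{2} + v_{3} + v_{7} = v_{6}  →  sig = (3; 1)

Sorted signature multiset PRS(X):
    (2; —)
    (2; —)
    (2; 1)
    (2; 1)
    (2; 1)
    (2; 1)
    (2; 1)
    (2; 1)
    (2; 1,1)
    (2; 1,1,1)
    (2; 1,2)
    (3; 1)


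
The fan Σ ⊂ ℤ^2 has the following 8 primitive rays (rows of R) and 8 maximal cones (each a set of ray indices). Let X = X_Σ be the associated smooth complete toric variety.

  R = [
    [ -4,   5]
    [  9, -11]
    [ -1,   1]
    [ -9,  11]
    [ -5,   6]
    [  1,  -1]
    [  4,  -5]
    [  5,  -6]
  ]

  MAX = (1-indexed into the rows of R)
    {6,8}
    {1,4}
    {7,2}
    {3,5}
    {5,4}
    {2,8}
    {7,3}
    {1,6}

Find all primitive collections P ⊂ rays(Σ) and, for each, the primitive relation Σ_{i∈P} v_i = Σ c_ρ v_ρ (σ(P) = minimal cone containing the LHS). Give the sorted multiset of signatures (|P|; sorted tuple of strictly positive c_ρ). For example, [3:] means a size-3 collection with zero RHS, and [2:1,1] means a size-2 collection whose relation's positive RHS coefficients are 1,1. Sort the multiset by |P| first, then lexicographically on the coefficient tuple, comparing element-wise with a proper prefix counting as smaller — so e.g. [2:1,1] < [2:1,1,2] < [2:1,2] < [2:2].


20 collections generate NE(X_Σ); each relation:

  {1,7}:  v_{1} + v_{7} = 0  ⟹  sig = [2:]
  {2,4}:  v_{2} + v_{4} = 0  ⟹  sig = [2:]
  {3,6}:  v_{3} + v_{6} = 0  ⟹  sig = [2:]
  {5,8}:  v_{5} + v_{8} = 0  ⟹  sig = [2:]
  {1,2}:  v_{1} + v_{2} = v_{8}  ⟹  sig = [2:1]
  {1,3}:  v_{1} + v_{3} = v_{5}  ⟹  sig = [2:1]
  {1,5}:  v_{1} + v_{5} = v_{4}  ⟹  sig = [2:1]
  {1,8}:  v_{1} + v_{8} = v_{6}  ⟹  sig = [2:1]
  {2,5}:  v_{2} + v_{5} = v_{7}  ⟹  sig = [2:1]
  {3,8}:  v_{3} + v_{8} = v_{7}  ⟹  sig = [2:1]
  {4,7}:  v_{4} + v_{7} = v_{5}  ⟹  sig = [2:1]
  {4,8}:  v_{4} + v_{8} = v_{1}  ⟹  sig = [2:1]
  {5,6}:  v_{5} + v_{6} = v_{1}  ⟹  sig = [2:1]
  {5,7}:  v_{5} + v_{7} = v_{3}  ⟹  sig = [2:1]
  {6,7}:  v_{6} + v_{7} = v_{8}  ⟹  sig = [2:1]
  {7,8}:  v_{7} + v_{8} = v_{2}  ⟹  sig = [2:1]
  {2,3}:  v_{2} + v_{3} = 2·v_{7}  ⟹  sig = [2:2]
  {2,6}:  v_{2} + v_{6} = 2·v_{8}  ⟹  sig = [2:2]
  {3,4}:  v_{3} + v_{4} = 2·v_{5}  ⟹  sig = [2:2]
  {4,6}:  v_{4} + v_{6} = 2·v_{1}  ⟹  sig = [2:2]

Sorted signature multiset PRS(X):
    [2:]
    [2:]
    [2:]
    [2:]
    [2:1]
    [2:1]
    [2:1]
    [2:1]
    [2:1]
    [2:1]
    [2:1]
    [2:1]
    [2:1]
    [2:1]
    [2:1]
    [2:1]
    [2:2]
    [2:2]
    [2:2]
    [2:2]


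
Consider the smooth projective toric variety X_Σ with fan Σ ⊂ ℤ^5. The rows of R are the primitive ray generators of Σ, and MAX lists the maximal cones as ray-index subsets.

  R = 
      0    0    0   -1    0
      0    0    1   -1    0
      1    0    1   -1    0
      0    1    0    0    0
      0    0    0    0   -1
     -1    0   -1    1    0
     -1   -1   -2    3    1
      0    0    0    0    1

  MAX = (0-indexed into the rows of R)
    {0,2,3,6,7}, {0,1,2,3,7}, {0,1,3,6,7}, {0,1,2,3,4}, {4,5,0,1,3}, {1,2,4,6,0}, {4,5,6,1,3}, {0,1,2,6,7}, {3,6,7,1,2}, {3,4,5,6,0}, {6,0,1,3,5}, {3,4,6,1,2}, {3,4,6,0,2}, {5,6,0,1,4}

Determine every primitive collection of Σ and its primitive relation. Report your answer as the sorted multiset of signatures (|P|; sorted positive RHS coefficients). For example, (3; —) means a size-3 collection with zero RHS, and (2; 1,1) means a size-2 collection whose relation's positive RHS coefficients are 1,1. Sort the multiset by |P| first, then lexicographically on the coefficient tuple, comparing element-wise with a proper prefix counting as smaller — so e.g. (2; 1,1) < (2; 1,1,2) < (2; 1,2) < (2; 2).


The 5 primitive collections of Σ (r=8, n=5):

  • {2,5}:  v_{2} + v_{5} = 0  ⟹  sig = (2; —)
  • {4,7}:  v_{4} + v_{7} = 0  ⟹  sig = (2; —)
  • {5,7}:  v_{5} + v_{7} = v_{0} + v_{1} + v_{3} + v_{6}  ⟹  sig = (2; 1,1,1,1)
  • {0,1,2,3,6}:  v_{0} + v_{1} + v_{2} + v_{3} + v_{6} = v_{7}  ⟹  sig = (5; 1)
  • {0,1,3,4,6}:  v_{0} + v_{1} + v_{3} + v_{4} + v_{6} = v_{5}  ⟹  sig = (5; 1)

Hence PRS(X_Σ) =
    (2; —)
    (2; —)
    (2; 1,1,1,1)
    (5; 1)
    (5; 1)


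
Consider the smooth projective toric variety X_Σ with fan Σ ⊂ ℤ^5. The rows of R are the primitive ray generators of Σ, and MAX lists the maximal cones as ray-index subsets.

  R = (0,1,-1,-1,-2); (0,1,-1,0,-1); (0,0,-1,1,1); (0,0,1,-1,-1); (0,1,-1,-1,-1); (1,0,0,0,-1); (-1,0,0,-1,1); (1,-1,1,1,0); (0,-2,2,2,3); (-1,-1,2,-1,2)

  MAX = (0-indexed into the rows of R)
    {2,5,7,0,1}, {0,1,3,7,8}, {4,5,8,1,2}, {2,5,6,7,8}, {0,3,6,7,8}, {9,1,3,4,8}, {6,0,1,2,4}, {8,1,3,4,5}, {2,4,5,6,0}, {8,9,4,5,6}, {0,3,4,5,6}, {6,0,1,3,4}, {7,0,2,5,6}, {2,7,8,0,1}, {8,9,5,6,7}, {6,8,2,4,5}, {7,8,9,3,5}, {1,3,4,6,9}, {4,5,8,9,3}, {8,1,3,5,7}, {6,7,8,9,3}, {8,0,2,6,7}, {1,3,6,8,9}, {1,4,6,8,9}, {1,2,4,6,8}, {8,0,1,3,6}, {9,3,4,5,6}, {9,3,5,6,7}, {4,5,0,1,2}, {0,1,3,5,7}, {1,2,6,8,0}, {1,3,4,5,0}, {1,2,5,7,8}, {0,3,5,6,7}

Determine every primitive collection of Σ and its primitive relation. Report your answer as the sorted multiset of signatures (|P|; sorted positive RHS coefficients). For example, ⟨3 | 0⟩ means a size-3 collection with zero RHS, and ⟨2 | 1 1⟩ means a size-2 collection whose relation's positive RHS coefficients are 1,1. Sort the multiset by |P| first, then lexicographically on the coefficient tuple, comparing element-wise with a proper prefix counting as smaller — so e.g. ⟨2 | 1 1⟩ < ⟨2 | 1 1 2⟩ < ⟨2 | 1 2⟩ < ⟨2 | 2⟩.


12 minimal non-faces of Δ(Σ) (on 10 rays):

  P={2,3}:  v_{2} + v_{3} = 0 — sig = ⟨2 | 0⟩
  P={4,7}:  v_{4} + v_{7} = v_{5} — sig = ⟨2 | 1⟩
  P={0,9}:  v_{0} + v_{9} = v_{3} + v_{6} — sig = ⟨2 | 1 1⟩
  P={2,9}:  v_{2} + v_{9} = v_{4} + v_{6} + v_{8} — sig = ⟨2 | 1 1 1⟩
  P={0,4,8}:  v_{0} + v_{4} + v_{8} = 0 — sig = ⟨3 | 0⟩
  P={1,6,7}:  v_{1} + v_{6} + v_{7} = 0 — sig = ⟨3 | 0⟩
  P={0,5,8}:  v_{0} + v_{5} + v_{8} = v_{7} — sig = ⟨3 | 1⟩
  P={1,5,6}:  v_{1} + v_{5} + v_{6} = v_{4} — sig = ⟨3 | 1⟩
  P={1,7,9}:  v_{1} + v_{7} + v_{9} = v_{3} + v_{4} + v_{8} — sig = ⟨3 | 1 1 1⟩
  P={1,5,9}:  v_{1} + v_{5} + v_{9} = v_{3} + 2·v_{4} + v_{8} — sig = ⟨3 | 1 1 2⟩
  P={3,4,6,8}:  v_{3} + v_{4} + v_{6} + v_{8} = v_{9} — sig = ⟨4 | 1⟩
  P={3,5,6,8}:  v_{3} + v_{5} + v_{6} + v_{8} = v_{7} + v_{9} — sig = ⟨4 | 1 1⟩

Sorted signature multiset PRS(X):
    ⟨2 | 0⟩
    ⟨2 | 1⟩
    ⟨2 | 1 1⟩
    ⟨2 | 1 1 1⟩
    ⟨3 | 0⟩
    ⟨3 | 0⟩
    ⟨3 | 1⟩
    ⟨3 | 1⟩
    ⟨3 | 1 1 1⟩
    ⟨3 | 1 1 2⟩
    ⟨4 | 1⟩
    ⟨4 | 1 1⟩


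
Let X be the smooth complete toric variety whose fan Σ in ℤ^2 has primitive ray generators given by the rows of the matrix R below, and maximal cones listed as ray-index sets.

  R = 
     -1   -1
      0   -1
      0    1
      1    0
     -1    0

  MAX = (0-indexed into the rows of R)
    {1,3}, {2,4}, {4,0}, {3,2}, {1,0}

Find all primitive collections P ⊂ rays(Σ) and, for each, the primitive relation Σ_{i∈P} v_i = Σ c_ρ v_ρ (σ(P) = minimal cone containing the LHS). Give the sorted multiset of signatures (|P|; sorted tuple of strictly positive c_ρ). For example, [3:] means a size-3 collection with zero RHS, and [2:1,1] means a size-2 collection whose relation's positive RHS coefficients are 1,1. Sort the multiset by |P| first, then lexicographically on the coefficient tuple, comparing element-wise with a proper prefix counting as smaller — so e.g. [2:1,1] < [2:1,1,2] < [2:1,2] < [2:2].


Primitive collections (5):

  • {1,2}:  v_{1} + v_{2} = 0  so sig = [2:]
  • {3,4}:  v_{3} + v_{4} = 0  so sig = [2:]
  • {0,2}:  v_{0} + v_{2} = v_{4}  so sig = [2:1]
  • {0,3}:  v_{0} + v_{3} = v_{1}  so sig = [2:1]
  • {1,4}:  v_{1} + v_{4} = v_{0}  so sig = [2:1]

Sorted signature multiset PRS(X):
    |P|=2: 5 collections, coeffs (), (), (1), (1), (1)
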